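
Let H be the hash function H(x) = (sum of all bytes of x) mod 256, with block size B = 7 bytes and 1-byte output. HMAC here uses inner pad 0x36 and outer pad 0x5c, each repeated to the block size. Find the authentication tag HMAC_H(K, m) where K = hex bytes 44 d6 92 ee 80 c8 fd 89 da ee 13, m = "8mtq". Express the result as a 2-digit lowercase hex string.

8a

Key hex bytes 44 d6 92 ee 80 c8 fd 89 da ee 13 is 11 bytes > B = 7, so hash it first: H(key) = 43, then zero-pad to 7 bytes: K' = 43 00 00 00 00 00 00.
K' ⊕ ipad = 75 36 36 36 36 36 36.  K' ⊕ opad = 1f 5c 5c 5c 5c 5c 5c.
Inner input = (K'⊕ipad) ∥ m = 75 36 36 36 36 36 36 ∥ 38 6d 74 71.
Inner hash: sum = 117+54+54+54+54+54+54+56+109+116+113 = 835; mod 256 = 67 → 43.
Outer input = (K'⊕opad) ∥ inner = 1f 5c 5c 5c 5c 5c 5c ∥ 43.
Outer hash (tag): sum = 31+92+92+92+92+92+92+67 = 650; mod 256 = 138 → 8a.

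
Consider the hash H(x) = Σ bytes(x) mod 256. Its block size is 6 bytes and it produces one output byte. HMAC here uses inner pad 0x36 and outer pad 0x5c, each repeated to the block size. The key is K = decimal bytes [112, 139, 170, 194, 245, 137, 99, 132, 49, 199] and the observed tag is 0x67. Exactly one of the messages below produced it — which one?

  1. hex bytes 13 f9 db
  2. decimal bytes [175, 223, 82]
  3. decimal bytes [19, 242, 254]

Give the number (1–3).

3

Key decimal bytes [112, 139, 170, 194, 245, 137, 99, 132, 49, 199] = 70 8b aa c2 f5 89 63 84 31 c7 is 10 bytes > B = 6, so hash it first: H(key) = c4, then zero-pad to 6 bytes: K' = c4 00 00 00 00 00.
K' ⊕ ipad = f2 36 36 36 36 36; K' ⊕ opad = 98 5c 5c 5c 5c 5c.
m1: inner = H(f2 36 36 36 36 36 13 f9 db) = e7; tag = H(98 5c 5c 5c 5c 5c e7) = 4b
m2: inner = H(f2 36 36 36 36 36 af df 52) = e0; tag = H(98 5c 5c 5c 5c 5c e0) = 44
m3: inner = H(f2 36 36 36 36 36 13 f2 fe) = 03; tag = H(98 5c 5c 5c 5c 5c 03) = 67 ← matches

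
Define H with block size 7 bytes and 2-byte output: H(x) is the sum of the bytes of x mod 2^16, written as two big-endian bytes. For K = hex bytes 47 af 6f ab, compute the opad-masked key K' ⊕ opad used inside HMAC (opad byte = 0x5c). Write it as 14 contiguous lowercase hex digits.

1bf333f75c5c5c

Key hex bytes 47 af 6f ab is 4 bytes ≤ B = 7; zero-pad to 7 bytes: K' = 47 af 6f ab 00 00 00.
XOR each byte with 0x5c: 47⊕5c=1b, af⊕5c=f3, 6f⊕5c=33, ab⊕5c=f7, 00⊕5c=5c, 00⊕5c=5c, 00⊕5c=5c.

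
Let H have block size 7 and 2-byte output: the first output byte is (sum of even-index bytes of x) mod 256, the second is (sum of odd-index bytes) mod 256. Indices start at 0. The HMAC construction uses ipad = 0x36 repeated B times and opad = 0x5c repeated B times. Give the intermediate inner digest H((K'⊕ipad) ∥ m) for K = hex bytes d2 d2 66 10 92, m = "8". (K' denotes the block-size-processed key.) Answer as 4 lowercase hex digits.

Key hex bytes d2 d2 66 10 92 is 5 bytes ≤ B = 7; zero-pad to 7 bytes: K' = d2 d2 66 10 92 00 00.
K' ⊕ ipad = e4 e4 50 26 a4 36 36.
Inner input = e4 e4 50 26 a4 36 36 ∥ 38.
Inner hash: even-index sum = 526 mod 256 = 14; odd-index sum = 376 mod 256 = 120 → 0e 78.

0e78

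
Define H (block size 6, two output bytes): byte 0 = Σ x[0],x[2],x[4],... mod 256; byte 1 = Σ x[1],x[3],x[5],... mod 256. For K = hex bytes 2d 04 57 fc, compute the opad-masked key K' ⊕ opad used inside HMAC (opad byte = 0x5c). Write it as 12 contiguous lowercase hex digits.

71580ba05c5c

Key hex bytes 2d 04 57 fc is 4 bytes ≤ B = 6; zero-pad to 6 bytes: K' = 2d 04 57 fc 00 00.
XOR each byte with 0x5c: 2d⊕5c=71, 04⊕5c=58, 57⊕5c=0b, fc⊕5c=a0, 00⊕5c=5c, 00⊕5c=5c.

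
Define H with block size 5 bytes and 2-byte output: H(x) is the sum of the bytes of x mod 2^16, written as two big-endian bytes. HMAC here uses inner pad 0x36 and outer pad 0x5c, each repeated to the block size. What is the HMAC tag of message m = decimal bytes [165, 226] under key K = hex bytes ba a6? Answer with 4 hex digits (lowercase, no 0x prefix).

Key hex bytes ba a6 is 2 bytes ≤ B = 5; zero-pad to 5 bytes: K' = ba a6 00 00 00.
K' ⊕ ipad = 8c 90 36 36 36.  K' ⊕ opad = e6 fa 5c 5c 5c.
Inner input = (K'⊕ipad) ∥ m = 8c 90 36 36 36 ∥ a5 e2.
Inner hash: sum = 140+144+54+54+54+165+226 = 837 → 03 45.
Outer input = (K'⊕opad) ∥ inner = e6 fa 5c 5c 5c ∥ 03 45.
Outer hash (tag): sum = 230+250+92+92+92+3+69 = 828 → 03 3c.

033c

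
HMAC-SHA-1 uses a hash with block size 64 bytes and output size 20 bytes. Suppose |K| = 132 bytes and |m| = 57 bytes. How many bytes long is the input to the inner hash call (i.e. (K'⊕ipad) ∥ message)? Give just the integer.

121

Key is 132 > 64 bytes, so it is hashed to 20 bytes then zero-padded to 64: |K'| = 64.
Inner input = (K'⊕ipad) ∥ m → 64 + 57 = 121 bytes.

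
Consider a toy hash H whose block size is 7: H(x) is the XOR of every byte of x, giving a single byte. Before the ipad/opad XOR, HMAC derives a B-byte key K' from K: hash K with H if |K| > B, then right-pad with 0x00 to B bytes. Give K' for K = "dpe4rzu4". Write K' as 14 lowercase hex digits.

|K| = 8 > B = 7, so first hash the key.
H(K): XOR 64⊕70⊕65⊕34⊕72⊕7a⊕75⊕34 = 0c.
Zero-pad H(K) = 0c to 7 bytes: K' = 0c 00 00 00 00 00 00.

0c000000000000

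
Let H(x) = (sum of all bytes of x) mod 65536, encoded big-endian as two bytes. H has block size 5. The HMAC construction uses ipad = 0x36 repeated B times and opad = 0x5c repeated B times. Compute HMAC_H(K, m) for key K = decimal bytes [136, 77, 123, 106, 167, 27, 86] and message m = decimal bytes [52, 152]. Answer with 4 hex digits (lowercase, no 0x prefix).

Key decimal bytes [136, 77, 123, 106, 167, 27, 86] = 88 4d 7b 6a a7 1b 56 is 7 bytes > B = 5, so hash it first: H(key) = 02 d2, then zero-pad to 5 bytes: K' = 02 d2 00 00 00.
K' ⊕ ipad = 34 e4 36 36 36.  K' ⊕ opad = 5e 8e 5c 5c 5c.
Inner input = (K'⊕ipad) ∥ m = 34 e4 36 36 36 ∥ 34 98.
Inner hash: sum = 52+228+54+54+54+52+152 = 646 → 02 86.
Outer input = (K'⊕opad) ∥ inner = 5e 8e 5c 5c 5c ∥ 02 86.
Outer hash (tag): sum = 94+142+92+92+92+2+134 = 648 → 02 88.

0288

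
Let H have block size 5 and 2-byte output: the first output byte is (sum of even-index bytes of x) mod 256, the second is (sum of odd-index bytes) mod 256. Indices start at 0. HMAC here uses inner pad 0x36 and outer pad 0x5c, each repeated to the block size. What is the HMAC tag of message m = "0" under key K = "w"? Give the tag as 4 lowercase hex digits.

7f65

Key "w" = 77 is 1 byte ≤ B = 5; zero-pad to 5 bytes: K' = 77 00 00 00 00.
K' ⊕ ipad = 41 36 36 36 36.  K' ⊕ opad = 2b 5c 5c 5c 5c.
Inner input = (K'⊕ipad) ∥ m = 41 36 36 36 36 ∥ 30.
Inner hash: even-index sum = 173 mod 256 = 173; odd-index sum = 156 mod 256 = 156 → ad 9c.
Outer input = (K'⊕opad) ∥ inner = 2b 5c 5c 5c 5c ∥ ad 9c.
Outer hash (tag): even-index sum = 383 mod 256 = 127; odd-index sum = 357 mod 256 = 101 → 7f 65.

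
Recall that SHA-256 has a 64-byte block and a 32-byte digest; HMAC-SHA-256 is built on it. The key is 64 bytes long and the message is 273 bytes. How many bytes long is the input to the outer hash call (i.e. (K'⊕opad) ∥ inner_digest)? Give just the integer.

Key is 64 ≤ 64 bytes, zero-padded: |K'| = 64.
Outer input = (K'⊕opad) ∥ H(inner) → 64 + 32 = 96 bytes.

96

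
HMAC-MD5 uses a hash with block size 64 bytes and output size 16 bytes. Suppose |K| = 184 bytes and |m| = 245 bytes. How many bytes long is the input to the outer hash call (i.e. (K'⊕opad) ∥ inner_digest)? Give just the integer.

80

Key is 184 > 64 bytes, so it is hashed to 16 bytes then zero-padded to 64: |K'| = 64.
Outer input = (K'⊕opad) ∥ H(inner) → 64 + 16 = 80 bytes.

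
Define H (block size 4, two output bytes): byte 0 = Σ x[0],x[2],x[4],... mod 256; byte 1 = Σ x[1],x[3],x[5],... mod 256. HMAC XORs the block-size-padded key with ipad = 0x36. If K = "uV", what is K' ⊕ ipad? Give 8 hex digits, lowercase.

Key "uV" = 75 56 is 2 bytes ≤ B = 4; zero-pad to 4 bytes: K' = 75 56 00 00.
XOR each byte with 0x36: 75⊕36=43, 56⊕36=60, 00⊕36=36, 00⊕36=36.

43603636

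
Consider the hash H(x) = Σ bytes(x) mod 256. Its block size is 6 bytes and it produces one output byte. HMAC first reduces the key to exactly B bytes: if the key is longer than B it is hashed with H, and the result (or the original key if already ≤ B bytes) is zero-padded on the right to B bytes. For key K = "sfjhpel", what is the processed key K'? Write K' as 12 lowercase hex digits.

|K| = 7 > B = 6, so first hash the key.
H(K): sum = 115+102+106+104+112+101+108 = 748; mod 256 = 236 → ec.
Zero-pad H(K) = ec to 6 bytes: K' = ec 00 00 00 00 00.

ec0000000000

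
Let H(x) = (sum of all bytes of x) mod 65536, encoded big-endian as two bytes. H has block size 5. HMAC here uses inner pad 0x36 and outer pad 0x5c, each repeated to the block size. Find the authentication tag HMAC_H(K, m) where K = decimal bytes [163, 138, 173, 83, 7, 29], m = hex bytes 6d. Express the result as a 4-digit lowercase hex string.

022a

Key decimal bytes [163, 138, 173, 83, 7, 29] = a3 8a ad 53 07 1d is 6 bytes > B = 5, so hash it first: H(key) = 02 51, then zero-pad to 5 bytes: K' = 02 51 00 00 00.
K' ⊕ ipad = 34 67 36 36 36.  K' ⊕ opad = 5e 0d 5c 5c 5c.
Inner input = (K'⊕ipad) ∥ m = 34 67 36 36 36 ∥ 6d.
Inner hash: sum = 52+103+54+54+54+109 = 426 → 01 aa.
Outer input = (K'⊕opad) ∥ inner = 5e 0d 5c 5c 5c ∥ 01 aa.
Outer hash (tag): sum = 94+13+92+92+92+1+170 = 554 → 02 2a.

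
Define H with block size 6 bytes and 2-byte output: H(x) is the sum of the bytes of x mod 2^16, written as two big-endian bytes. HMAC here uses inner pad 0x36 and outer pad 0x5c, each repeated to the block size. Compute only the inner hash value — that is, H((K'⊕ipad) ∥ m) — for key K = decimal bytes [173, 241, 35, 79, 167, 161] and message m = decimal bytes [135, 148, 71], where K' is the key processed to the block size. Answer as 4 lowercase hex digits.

047a

Key decimal bytes [173, 241, 35, 79, 167, 161] = ad f1 23 4f a7 a1 is exactly B = 6 bytes: K' = ad f1 23 4f a7 a1.
K' ⊕ ipad = 9b c7 15 79 91 97.
Inner input = 9b c7 15 79 91 97 ∥ 87 94 47.
Inner hash: sum = 155+199+21+121+145+151+135+148+71 = 1146 → 04 7a.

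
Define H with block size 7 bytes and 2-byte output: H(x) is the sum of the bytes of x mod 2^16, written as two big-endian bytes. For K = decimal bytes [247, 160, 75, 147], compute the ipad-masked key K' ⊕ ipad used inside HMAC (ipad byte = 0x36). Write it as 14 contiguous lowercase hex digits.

Key decimal bytes [247, 160, 75, 147] = f7 a0 4b 93 is 4 bytes ≤ B = 7; zero-pad to 7 bytes: K' = f7 a0 4b 93 00 00 00.
XOR each byte with 0x36: f7⊕36=c1, a0⊕36=96, 4b⊕36=7d, 93⊕36=a5, 00⊕36=36, 00⊕36=36, 00⊕36=36.

c1967da5363636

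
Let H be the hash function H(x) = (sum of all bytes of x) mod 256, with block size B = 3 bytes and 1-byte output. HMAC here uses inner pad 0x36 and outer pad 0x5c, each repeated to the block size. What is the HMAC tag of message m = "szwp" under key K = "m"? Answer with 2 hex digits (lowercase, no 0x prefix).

Key "m" = 6d is 1 byte ≤ B = 3; zero-pad to 3 bytes: K' = 6d 00 00.
K' ⊕ ipad = 5b 36 36.  K' ⊕ opad = 31 5c 5c.
Inner input = (K'⊕ipad) ∥ m = 5b 36 36 ∥ 73 7a 77 70.
Inner hash: sum = 91+54+54+115+122+119+112 = 667; mod 256 = 155 → 9b.
Outer input = (K'⊕opad) ∥ inner = 31 5c 5c ∥ 9b.
Outer hash (tag): sum = 49+92+92+155 = 388; mod 256 = 132 → 84.

84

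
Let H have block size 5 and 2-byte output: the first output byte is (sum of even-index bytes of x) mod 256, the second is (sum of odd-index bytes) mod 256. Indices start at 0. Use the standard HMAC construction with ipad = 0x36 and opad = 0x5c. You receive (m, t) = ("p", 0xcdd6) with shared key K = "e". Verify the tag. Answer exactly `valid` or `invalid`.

Key "e" = 65 is 1 byte ≤ B = 5; zero-pad to 5 bytes: K' = 65 00 00 00 00.
K' ⊕ ipad = 53 36 36 36 36; K' ⊕ opad = 39 5c 5c 5c 5c.
Inner hash: even-index sum = 191 mod 256 = 191; odd-index sum = 220 mod 256 = 220 → bf dc.
Outer hash (recomputed tag): even-index sum = 461 mod 256 = 205; odd-index sum = 375 mod 256 = 119 → cd 77.
Recomputed tag = cd77; claimed = cdd6 → mismatch.

invalid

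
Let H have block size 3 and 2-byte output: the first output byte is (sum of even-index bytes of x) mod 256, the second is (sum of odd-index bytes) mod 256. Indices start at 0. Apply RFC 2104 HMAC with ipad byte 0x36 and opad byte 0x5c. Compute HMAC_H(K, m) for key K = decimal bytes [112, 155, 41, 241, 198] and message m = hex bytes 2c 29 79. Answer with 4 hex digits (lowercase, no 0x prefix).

be98

Key decimal bytes [112, 155, 41, 241, 198] = 70 9b 29 f1 c6 is 5 bytes > B = 3, so hash it first: H(key) = 5f 8c, then zero-pad to 3 bytes: K' = 5f 8c 00.
K' ⊕ ipad = 69 ba 36.  K' ⊕ opad = 03 d0 5c.
Inner input = (K'⊕ipad) ∥ m = 69 ba 36 ∥ 2c 29 79.
Inner hash: even-index sum = 200 mod 256 = 200; odd-index sum = 351 mod 256 = 95 → c8 5f.
Outer input = (K'⊕opad) ∥ inner = 03 d0 5c ∥ c8 5f.
Outer hash (tag): even-index sum = 190 mod 256 = 190; odd-index sum = 408 mod 256 = 152 → be 98.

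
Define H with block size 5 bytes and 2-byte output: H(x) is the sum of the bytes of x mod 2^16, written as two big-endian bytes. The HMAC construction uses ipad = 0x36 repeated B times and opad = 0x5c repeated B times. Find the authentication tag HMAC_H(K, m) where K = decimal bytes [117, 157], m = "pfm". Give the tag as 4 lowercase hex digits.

Key decimal bytes [117, 157] = 75 9d is 2 bytes ≤ B = 5; zero-pad to 5 bytes: K' = 75 9d 00 00 00.
K' ⊕ ipad = 43 ab 36 36 36.  K' ⊕ opad = 29 c1 5c 5c 5c.
Inner input = (K'⊕ipad) ∥ m = 43 ab 36 36 36 ∥ 70 66 6d.
Inner hash: sum = 67+171+54+54+54+112+102+109 = 723 → 02 d3.
Outer input = (K'⊕opad) ∥ inner = 29 c1 5c 5c 5c ∥ 02 d3.
Outer hash (tag): sum = 41+193+92+92+92+2+211 = 723 → 02 d3.

02d3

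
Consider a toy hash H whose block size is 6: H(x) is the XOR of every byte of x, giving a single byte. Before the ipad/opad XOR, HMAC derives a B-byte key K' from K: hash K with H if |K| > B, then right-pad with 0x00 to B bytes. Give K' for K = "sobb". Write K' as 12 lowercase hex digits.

736f62620000

Key "sobb" = 73 6f 62 62 is 4 bytes ≤ B = 6; zero-pad to 6 bytes: K' = 73 6f 62 62 00 00.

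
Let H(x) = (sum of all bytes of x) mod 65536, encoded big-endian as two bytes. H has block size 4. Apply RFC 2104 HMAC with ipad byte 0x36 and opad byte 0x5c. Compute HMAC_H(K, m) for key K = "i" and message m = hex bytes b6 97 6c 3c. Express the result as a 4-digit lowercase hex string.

0241

Key "i" = 69 is 1 byte ≤ B = 4; zero-pad to 4 bytes: K' = 69 00 00 00.
K' ⊕ ipad = 5f 36 36 36.  K' ⊕ opad = 35 5c 5c 5c.
Inner input = (K'⊕ipad) ∥ m = 5f 36 36 36 ∥ b6 97 6c 3c.
Inner hash: sum = 95+54+54+54+182+151+108+60 = 758 → 02 f6.
Outer input = (K'⊕opad) ∥ inner = 35 5c 5c 5c ∥ 02 f6.
Outer hash (tag): sum = 53+92+92+92+2+246 = 577 → 02 41.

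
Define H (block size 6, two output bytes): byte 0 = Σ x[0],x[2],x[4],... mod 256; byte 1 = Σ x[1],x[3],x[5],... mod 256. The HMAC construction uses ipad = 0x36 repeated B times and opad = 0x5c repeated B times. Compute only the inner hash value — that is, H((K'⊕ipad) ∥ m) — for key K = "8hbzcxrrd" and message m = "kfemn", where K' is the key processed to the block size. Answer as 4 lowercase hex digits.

8f39

Key "8hbzcxrrd" = 38 68 62 7a 63 78 72 72 64 is 9 bytes > B = 6, so hash it first: H(key) = d3 cc, then zero-pad to 6 bytes: K' = d3 cc 00 00 00 00.
K' ⊕ ipad = e5 fa 36 36 36 36.
Inner input = e5 fa 36 36 36 36 ∥ 6b 66 65 6d 6e.
Inner hash: even-index sum = 655 mod 256 = 143; odd-index sum = 569 mod 256 = 57 → 8f 39.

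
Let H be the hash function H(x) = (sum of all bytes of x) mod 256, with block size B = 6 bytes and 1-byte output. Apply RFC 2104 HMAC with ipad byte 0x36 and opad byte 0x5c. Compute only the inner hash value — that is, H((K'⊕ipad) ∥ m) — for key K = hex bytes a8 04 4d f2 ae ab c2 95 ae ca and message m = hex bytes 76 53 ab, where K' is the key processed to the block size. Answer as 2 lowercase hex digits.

a7

Key hex bytes a8 04 4d f2 ae ab c2 95 ae ca is 10 bytes > B = 6, so hash it first: H(key) = 13, then zero-pad to 6 bytes: K' = 13 00 00 00 00 00.
K' ⊕ ipad = 25 36 36 36 36 36.
Inner input = 25 36 36 36 36 36 ∥ 76 53 ab.
Inner hash: sum = 37+54+54+54+54+54+118+83+171 = 679; mod 256 = 167 → a7.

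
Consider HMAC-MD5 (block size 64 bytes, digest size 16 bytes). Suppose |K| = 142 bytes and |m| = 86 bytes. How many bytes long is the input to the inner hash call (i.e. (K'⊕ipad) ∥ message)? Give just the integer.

150

Key is 142 > 64 bytes, so it is hashed to 16 bytes then zero-padded to 64: |K'| = 64.
Inner input = (K'⊕ipad) ∥ m → 64 + 86 = 150 bytes.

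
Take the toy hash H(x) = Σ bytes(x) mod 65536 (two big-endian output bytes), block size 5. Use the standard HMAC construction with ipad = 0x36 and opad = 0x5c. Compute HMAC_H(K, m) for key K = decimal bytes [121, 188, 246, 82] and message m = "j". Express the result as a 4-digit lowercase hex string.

Key decimal bytes [121, 188, 246, 82] = 79 bc f6 52 is 4 bytes ≤ B = 5; zero-pad to 5 bytes: K' = 79 bc f6 52 00.
K' ⊕ ipad = 4f 8a c0 64 36.  K' ⊕ opad = 25 e0 aa 0e 5c.
Inner input = (K'⊕ipad) ∥ m = 4f 8a c0 64 36 ∥ 6a.
Inner hash: sum = 79+138+192+100+54+106 = 669 → 02 9d.
Outer input = (K'⊕opad) ∥ inner = 25 e0 aa 0e 5c ∥ 02 9d.
Outer hash (tag): sum = 37+224+170+14+92+2+157 = 696 → 02 b8.

02b8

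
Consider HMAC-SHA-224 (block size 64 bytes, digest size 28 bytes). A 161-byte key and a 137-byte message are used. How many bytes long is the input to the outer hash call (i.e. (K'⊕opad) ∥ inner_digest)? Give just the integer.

92

Key is 161 > 64 bytes, so it is hashed to 28 bytes then zero-padded to 64: |K'| = 64.
Outer input = (K'⊕opad) ∥ H(inner) → 64 + 28 = 92 bytes.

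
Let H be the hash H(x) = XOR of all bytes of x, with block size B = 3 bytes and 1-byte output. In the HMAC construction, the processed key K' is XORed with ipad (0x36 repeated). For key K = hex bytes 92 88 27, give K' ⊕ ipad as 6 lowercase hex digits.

Key hex bytes 92 88 27 is exactly B = 3 bytes: K' = 92 88 27.
XOR each byte with 0x36: 92⊕36=a4, 88⊕36=be, 27⊕36=11.

a4be11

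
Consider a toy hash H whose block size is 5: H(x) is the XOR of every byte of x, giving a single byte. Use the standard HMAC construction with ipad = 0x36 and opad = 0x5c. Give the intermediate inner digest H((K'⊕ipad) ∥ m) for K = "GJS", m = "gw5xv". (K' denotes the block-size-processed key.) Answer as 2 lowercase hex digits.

43

Key "GJS" = 47 4a 53 is 3 bytes ≤ B = 5; zero-pad to 5 bytes: K' = 47 4a 53 00 00.
K' ⊕ ipad = 71 7c 65 36 36.
Inner input = 71 7c 65 36 36 ∥ 67 77 35 78 76.
Inner hash: XOR 71⊕7c⊕65⊕36⊕36⊕67⊕77⊕35⊕78⊕76 = 43.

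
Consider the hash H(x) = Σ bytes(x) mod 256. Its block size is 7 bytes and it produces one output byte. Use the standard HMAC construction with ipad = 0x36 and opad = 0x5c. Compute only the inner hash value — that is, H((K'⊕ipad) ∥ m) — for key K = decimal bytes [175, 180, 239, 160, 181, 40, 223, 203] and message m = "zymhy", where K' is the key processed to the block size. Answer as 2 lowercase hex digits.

Key decimal bytes [175, 180, 239, 160, 181, 40, 223, 203] = af b4 ef a0 b5 28 df cb is 8 bytes > B = 7, so hash it first: H(key) = 79, then zero-pad to 7 bytes: K' = 79 00 00 00 00 00 00.
K' ⊕ ipad = 4f 36 36 36 36 36 36.
Inner input = 4f 36 36 36 36 36 36 ∥ 7a 79 6d 68 79.
Inner hash: sum = 79+54+54+54+54+54+54+122+121+109+104+121 = 980; mod 256 = 212 → d4.

d4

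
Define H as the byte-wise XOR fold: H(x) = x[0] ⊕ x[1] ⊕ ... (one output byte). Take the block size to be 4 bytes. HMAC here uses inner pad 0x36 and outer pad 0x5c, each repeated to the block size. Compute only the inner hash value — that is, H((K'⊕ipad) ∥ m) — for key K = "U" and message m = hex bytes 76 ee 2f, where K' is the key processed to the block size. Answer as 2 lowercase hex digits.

Key "U" = 55 is 1 byte ≤ B = 4; zero-pad to 4 bytes: K' = 55 00 00 00.
K' ⊕ ipad = 63 36 36 36.
Inner input = 63 36 36 36 ∥ 76 ee 2f.
Inner hash: XOR 63⊕36⊕36⊕36⊕76⊕ee⊕2f = e2.

e2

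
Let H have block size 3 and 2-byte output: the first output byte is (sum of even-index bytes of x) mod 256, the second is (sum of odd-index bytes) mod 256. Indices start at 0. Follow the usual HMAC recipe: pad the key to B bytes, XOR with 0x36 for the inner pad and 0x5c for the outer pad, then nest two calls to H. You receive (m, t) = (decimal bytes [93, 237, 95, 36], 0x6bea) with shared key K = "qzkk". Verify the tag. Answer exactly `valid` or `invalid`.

Key "qzkk" = 71 7a 6b 6b is 4 bytes > B = 3, so hash it first: H(key) = dc e5, then zero-pad to 3 bytes: K' = dc e5 00.
K' ⊕ ipad = ea d3 36; K' ⊕ opad = 80 b9 5c.
Inner hash: even-index sum = 561 mod 256 = 49; odd-index sum = 399 mod 256 = 143 → 31 8f.
Outer hash (recomputed tag): even-index sum = 363 mod 256 = 107; odd-index sum = 234 mod 256 = 234 → 6b ea.
Recomputed tag = 6bea; claimed = 6bea → match.

valid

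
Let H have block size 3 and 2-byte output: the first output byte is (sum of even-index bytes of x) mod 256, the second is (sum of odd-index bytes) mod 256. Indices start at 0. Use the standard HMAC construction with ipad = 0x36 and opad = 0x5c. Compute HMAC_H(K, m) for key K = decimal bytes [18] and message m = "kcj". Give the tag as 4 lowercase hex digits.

b519

Key decimal bytes [18] = 12 is 1 byte ≤ B = 3; zero-pad to 3 bytes: K' = 12 00 00.
K' ⊕ ipad = 24 36 36.  K' ⊕ opad = 4e 5c 5c.
Inner input = (K'⊕ipad) ∥ m = 24 36 36 ∥ 6b 63 6a.
Inner hash: even-index sum = 189 mod 256 = 189; odd-index sum = 267 mod 256 = 11 → bd 0b.
Outer input = (K'⊕opad) ∥ inner = 4e 5c 5c ∥ bd 0b.
Outer hash (tag): even-index sum = 181 mod 256 = 181; odd-index sum = 281 mod 256 = 25 → b5 19.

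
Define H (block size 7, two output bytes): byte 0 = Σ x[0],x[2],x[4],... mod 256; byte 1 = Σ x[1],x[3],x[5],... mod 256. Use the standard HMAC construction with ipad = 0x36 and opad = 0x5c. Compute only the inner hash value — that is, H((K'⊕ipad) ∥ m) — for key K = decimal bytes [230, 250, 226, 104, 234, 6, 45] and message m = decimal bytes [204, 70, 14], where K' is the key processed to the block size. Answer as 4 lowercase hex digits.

e134

Key decimal bytes [230, 250, 226, 104, 234, 6, 45] = e6 fa e2 68 ea 06 2d is exactly B = 7 bytes: K' = e6 fa e2 68 ea 06 2d.
K' ⊕ ipad = d0 cc d4 5e dc 30 1b.
Inner input = d0 cc d4 5e dc 30 1b ∥ cc 46 0e.
Inner hash: even-index sum = 737 mod 256 = 225; odd-index sum = 564 mod 256 = 52 → e1 34.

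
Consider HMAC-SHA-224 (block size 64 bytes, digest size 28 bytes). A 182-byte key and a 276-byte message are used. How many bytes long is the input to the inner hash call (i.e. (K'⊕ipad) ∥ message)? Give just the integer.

340

Key is 182 > 64 bytes, so it is hashed to 28 bytes then zero-padded to 64: |K'| = 64.
Inner input = (K'⊕ipad) ∥ m → 64 + 276 = 340 bytes.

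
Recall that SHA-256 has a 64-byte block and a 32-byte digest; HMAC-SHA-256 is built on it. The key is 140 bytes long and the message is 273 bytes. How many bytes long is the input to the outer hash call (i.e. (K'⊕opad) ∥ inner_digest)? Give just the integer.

Key is 140 > 64 bytes, so it is hashed to 32 bytes then zero-padded to 64: |K'| = 64.
Outer input = (K'⊕opad) ∥ H(inner) → 64 + 32 = 96 bytes.

96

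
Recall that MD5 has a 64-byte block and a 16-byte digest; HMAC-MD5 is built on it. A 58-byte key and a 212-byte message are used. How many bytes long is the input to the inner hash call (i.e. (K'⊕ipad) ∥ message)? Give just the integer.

276

Key is 58 ≤ 64 bytes, zero-padded: |K'| = 64.
Inner input = (K'⊕ipad) ∥ m → 64 + 212 = 276 bytes.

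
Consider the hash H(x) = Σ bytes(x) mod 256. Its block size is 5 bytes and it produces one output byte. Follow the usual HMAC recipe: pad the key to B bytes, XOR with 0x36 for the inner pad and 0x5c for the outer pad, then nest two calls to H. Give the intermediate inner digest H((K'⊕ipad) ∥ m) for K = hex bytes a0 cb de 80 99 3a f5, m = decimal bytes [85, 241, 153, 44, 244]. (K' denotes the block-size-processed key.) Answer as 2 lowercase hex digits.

7e

Key hex bytes a0 cb de 80 99 3a f5 is 7 bytes > B = 5, so hash it first: H(key) = 91, then zero-pad to 5 bytes: K' = 91 00 00 00 00.
K' ⊕ ipad = a7 36 36 36 36.
Inner input = a7 36 36 36 36 ∥ 55 f1 99 2c f4.
Inner hash: sum = 167+54+54+54+54+85+241+153+44+244 = 1150; mod 256 = 126 → 7e.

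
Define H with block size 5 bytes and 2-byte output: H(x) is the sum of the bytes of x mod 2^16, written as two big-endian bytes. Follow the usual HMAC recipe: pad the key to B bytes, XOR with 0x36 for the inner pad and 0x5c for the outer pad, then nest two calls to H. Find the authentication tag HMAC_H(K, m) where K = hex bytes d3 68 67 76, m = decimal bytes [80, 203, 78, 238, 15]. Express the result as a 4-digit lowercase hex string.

Key hex bytes d3 68 67 76 is 4 bytes ≤ B = 5; zero-pad to 5 bytes: K' = d3 68 67 76 00.
K' ⊕ ipad = e5 5e 51 40 36.  K' ⊕ opad = 8f 34 3b 2a 5c.
Inner input = (K'⊕ipad) ∥ m = e5 5e 51 40 36 ∥ 50 cb 4e ee 0f.
Inner hash: sum = 229+94+81+64+54+80+203+78+238+15 = 1136 → 04 70.
Outer input = (K'⊕opad) ∥ inner = 8f 34 3b 2a 5c ∥ 04 70.
Outer hash (tag): sum = 143+52+59+42+92+4+112 = 504 → 01 f8.

01f8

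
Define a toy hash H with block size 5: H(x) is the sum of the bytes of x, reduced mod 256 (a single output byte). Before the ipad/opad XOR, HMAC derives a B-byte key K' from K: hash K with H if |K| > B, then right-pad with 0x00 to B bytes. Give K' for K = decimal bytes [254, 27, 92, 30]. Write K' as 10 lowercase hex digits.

fe1b5c1e00

Key decimal bytes [254, 27, 92, 30] = fe 1b 5c 1e is 4 bytes ≤ B = 5; zero-pad to 5 bytes: K' = fe 1b 5c 1e 00.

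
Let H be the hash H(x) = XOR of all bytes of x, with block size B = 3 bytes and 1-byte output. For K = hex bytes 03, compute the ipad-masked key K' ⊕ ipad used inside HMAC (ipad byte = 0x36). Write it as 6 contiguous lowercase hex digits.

353636

Key hex bytes 03 is 1 byte ≤ B = 3; zero-pad to 3 bytes: K' = 03 00 00.
XOR each byte with 0x36: 03⊕36=35, 00⊕36=36, 00⊕36=36.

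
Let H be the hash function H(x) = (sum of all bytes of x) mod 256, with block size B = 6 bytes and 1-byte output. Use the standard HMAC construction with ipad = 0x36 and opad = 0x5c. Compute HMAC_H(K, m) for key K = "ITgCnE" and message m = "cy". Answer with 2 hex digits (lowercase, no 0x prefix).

Key "ITgCnE" = 49 54 67 43 6e 45 is exactly B = 6 bytes: K' = 49 54 67 43 6e 45.
K' ⊕ ipad = 7f 62 51 75 58 73.  K' ⊕ opad = 15 08 3b 1f 32 19.
Inner input = (K'⊕ipad) ∥ m = 7f 62 51 75 58 73 ∥ 63 79.
Inner hash: sum = 127+98+81+117+88+115+99+121 = 846; mod 256 = 78 → 4e.
Outer input = (K'⊕opad) ∥ inner = 15 08 3b 1f 32 19 ∥ 4e.
Outer hash (tag): sum = 21+8+59+31+50+25+78 = 272; mod 256 = 16 → 10.

10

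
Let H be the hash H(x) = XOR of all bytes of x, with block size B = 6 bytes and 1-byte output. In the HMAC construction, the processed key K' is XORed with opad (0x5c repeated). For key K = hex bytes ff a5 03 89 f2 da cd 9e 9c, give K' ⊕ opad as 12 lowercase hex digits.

6b5c5c5c5c5c

Key hex bytes ff a5 03 89 f2 da cd 9e 9c is 9 bytes > B = 6, so hash it first: H(key) = 37, then zero-pad to 6 bytes: K' = 37 00 00 00 00 00.
XOR each byte with 0x5c: 37⊕5c=6b, 00⊕5c=5c, 00⊕5c=5c, 00⊕5c=5c, 00⊕5c=5c, 00⊕5c=5c.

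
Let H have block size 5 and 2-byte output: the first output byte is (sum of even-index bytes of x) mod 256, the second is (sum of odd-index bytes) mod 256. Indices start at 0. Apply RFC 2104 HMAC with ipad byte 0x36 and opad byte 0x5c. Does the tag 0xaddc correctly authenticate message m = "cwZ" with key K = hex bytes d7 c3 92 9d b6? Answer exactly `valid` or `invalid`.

Key hex bytes d7 c3 92 9d b6 is exactly B = 5 bytes: K' = d7 c3 92 9d b6.
K' ⊕ ipad = e1 f5 a4 ab 80; K' ⊕ opad = 8b 9f ce c1 ea.
Inner hash: even-index sum = 636 mod 256 = 124; odd-index sum = 605 mod 256 = 93 → 7c 5d.
Outer hash (recomputed tag): even-index sum = 672 mod 256 = 160; odd-index sum = 476 mod 256 = 220 → a0 dc.
Recomputed tag = a0dc; claimed = addc → mismatch.

invalid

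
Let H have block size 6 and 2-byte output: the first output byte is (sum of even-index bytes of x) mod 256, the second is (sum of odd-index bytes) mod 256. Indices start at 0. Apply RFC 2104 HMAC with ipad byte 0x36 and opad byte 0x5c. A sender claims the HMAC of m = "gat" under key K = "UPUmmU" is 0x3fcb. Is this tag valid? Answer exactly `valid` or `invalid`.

valid

Key "UPUmmU" = 55 50 55 6d 6d 55 is exactly B = 6 bytes: K' = 55 50 55 6d 6d 55.
K' ⊕ ipad = 63 66 63 5b 5b 63; K' ⊕ opad = 09 0c 09 31 31 09.
Inner hash: even-index sum = 508 mod 256 = 252; odd-index sum = 389 mod 256 = 133 → fc 85.
Outer hash (recomputed tag): even-index sum = 319 mod 256 = 63; odd-index sum = 203 mod 256 = 203 → 3f cb.
Recomputed tag = 3fcb; claimed = 3fcb → match.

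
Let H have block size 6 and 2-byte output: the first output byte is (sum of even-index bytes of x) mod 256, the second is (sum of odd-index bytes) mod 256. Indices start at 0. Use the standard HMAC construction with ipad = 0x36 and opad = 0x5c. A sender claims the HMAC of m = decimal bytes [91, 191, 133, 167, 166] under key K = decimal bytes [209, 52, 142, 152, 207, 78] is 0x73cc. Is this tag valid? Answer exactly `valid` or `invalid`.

Key decimal bytes [209, 52, 142, 152, 207, 78] = d1 34 8e 98 cf 4e is exactly B = 6 bytes: K' = d1 34 8e 98 cf 4e.
K' ⊕ ipad = e7 02 b8 ae f9 78; K' ⊕ opad = 8d 68 d2 c4 93 12.
Inner hash: even-index sum = 1054 mod 256 = 30; odd-index sum = 654 mod 256 = 142 → 1e 8e.
Outer hash (recomputed tag): even-index sum = 528 mod 256 = 16; odd-index sum = 460 mod 256 = 204 → 10 cc.
Recomputed tag = 10cc; claimed = 73cc → mismatch.

invalid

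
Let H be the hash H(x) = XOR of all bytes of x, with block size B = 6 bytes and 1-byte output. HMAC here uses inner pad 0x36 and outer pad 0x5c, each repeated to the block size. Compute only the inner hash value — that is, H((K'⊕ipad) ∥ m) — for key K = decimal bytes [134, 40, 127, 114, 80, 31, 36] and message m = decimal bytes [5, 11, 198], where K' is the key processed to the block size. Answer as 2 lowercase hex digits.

00

Key decimal bytes [134, 40, 127, 114, 80, 31, 36] = 86 28 7f 72 50 1f 24 is 7 bytes > B = 6, so hash it first: H(key) = c8, then zero-pad to 6 bytes: K' = c8 00 00 00 00 00.
K' ⊕ ipad = fe 36 36 36 36 36.
Inner input = fe 36 36 36 36 36 ∥ 05 0b c6.
Inner hash: XOR fe⊕36⊕36⊕36⊕36⊕36⊕05⊕0b⊕c6 = 00.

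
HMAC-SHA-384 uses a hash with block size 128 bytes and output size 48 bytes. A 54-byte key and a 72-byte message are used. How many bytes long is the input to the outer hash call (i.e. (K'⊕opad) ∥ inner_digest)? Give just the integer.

Key is 54 ≤ 128 bytes, zero-padded: |K'| = 128.
Outer input = (K'⊕opad) ∥ H(inner) → 128 + 48 = 176 bytes.

176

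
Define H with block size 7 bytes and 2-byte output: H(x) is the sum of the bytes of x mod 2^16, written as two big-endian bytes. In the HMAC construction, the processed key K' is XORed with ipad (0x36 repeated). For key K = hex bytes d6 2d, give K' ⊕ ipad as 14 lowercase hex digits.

Key hex bytes d6 2d is 2 bytes ≤ B = 7; zero-pad to 7 bytes: K' = d6 2d 00 00 00 00 00.
XOR each byte with 0x36: d6⊕36=e0, 2d⊕36=1b, 00⊕36=36, 00⊕36=36, 00⊕36=36, 00⊕36=36, 00⊕36=36.

e01b3636363636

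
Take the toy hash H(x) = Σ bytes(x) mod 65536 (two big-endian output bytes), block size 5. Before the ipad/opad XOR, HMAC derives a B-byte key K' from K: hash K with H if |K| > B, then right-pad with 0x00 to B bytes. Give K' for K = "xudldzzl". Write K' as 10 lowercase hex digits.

|K| = 8 > B = 5, so first hash the key.
H(K): sum = 120+117+100+108+100+122+122+108 = 897 → 03 81.
Zero-pad H(K) = 03 81 to 5 bytes: K' = 03 81 00 00 00.

0381000000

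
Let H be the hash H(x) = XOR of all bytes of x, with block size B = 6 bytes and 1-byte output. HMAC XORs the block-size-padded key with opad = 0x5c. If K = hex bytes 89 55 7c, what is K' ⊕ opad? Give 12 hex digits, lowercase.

d509205c5c5c

Key hex bytes 89 55 7c is 3 bytes ≤ B = 6; zero-pad to 6 bytes: K' = 89 55 7c 00 00 00.
XOR each byte with 0x5c: 89⊕5c=d5, 55⊕5c=09, 7c⊕5c=20, 00⊕5c=5c, 00⊕5c=5c, 00⊕5c=5c.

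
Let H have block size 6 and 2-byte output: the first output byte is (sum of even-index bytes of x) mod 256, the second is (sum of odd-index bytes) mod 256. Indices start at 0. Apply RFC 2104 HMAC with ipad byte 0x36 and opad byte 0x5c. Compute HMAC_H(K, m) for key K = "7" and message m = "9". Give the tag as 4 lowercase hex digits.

c9b6

Key "7" = 37 is 1 byte ≤ B = 6; zero-pad to 6 bytes: K' = 37 00 00 00 00 00.
K' ⊕ ipad = 01 36 36 36 36 36.  K' ⊕ opad = 6b 5c 5c 5c 5c 5c.
Inner input = (K'⊕ipad) ∥ m = 01 36 36 36 36 36 ∥ 39.
Inner hash: even-index sum = 166 mod 256 = 166; odd-index sum = 162 mod 256 = 162 → a6 a2.
Outer input = (K'⊕opad) ∥ inner = 6b 5c 5c 5c 5c 5c ∥ a6 a2.
Outer hash (tag): even-index sum = 457 mod 256 = 201; odd-index sum = 438 mod 256 = 182 → c9 b6.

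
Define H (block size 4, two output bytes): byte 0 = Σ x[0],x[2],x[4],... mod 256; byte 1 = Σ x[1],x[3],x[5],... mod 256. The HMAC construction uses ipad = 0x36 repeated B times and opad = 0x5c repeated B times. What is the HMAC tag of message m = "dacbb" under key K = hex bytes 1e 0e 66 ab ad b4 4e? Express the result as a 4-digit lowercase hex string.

Key hex bytes 1e 0e 66 ab ad b4 4e is 7 bytes > B = 4, so hash it first: H(key) = 7f 6d, then zero-pad to 4 bytes: K' = 7f 6d 00 00.
K' ⊕ ipad = 49 5b 36 36.  K' ⊕ opad = 23 31 5c 5c.
Inner input = (K'⊕ipad) ∥ m = 49 5b 36 36 ∥ 64 61 63 62 62.
Inner hash: even-index sum = 424 mod 256 = 168; odd-index sum = 340 mod 256 = 84 → a8 54.
Outer input = (K'⊕opad) ∥ inner = 23 31 5c 5c ∥ a8 54.
Outer hash (tag): even-index sum = 295 mod 256 = 39; odd-index sum = 225 mod 256 = 225 → 27 e1.

27e1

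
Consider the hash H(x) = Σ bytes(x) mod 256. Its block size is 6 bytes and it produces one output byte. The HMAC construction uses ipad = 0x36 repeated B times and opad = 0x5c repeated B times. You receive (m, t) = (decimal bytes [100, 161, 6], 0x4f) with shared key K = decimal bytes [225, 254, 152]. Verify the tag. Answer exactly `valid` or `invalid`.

Key decimal bytes [225, 254, 152] = e1 fe 98 is 3 bytes ≤ B = 6; zero-pad to 6 bytes: K' = e1 fe 98 00 00 00.
K' ⊕ ipad = d7 c8 ae 36 36 36; K' ⊕ opad = bd a2 c4 5c 5c 5c.
Inner hash: sum = 215+200+174+54+54+54+100+161+6 = 1018; mod 256 = 250 → fa.
Outer hash (recomputed tag): sum = 189+162+196+92+92+92+250 = 1073; mod 256 = 49 → 31.
Recomputed tag = 31; claimed = 4f → mismatch.

invalid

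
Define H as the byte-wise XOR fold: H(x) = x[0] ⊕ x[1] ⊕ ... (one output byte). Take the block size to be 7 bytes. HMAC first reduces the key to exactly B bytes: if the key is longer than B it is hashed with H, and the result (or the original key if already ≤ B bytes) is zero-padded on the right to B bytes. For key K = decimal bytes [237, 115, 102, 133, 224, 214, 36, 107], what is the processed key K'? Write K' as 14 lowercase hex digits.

|K| = 8 > B = 7, so first hash the key.
H(K): XOR ed⊕73⊕66⊕85⊕e0⊕d6⊕24⊕6b = 04.
Zero-pad H(K) = 04 to 7 bytes: K' = 04 00 00 00 00 00 00.

04000000000000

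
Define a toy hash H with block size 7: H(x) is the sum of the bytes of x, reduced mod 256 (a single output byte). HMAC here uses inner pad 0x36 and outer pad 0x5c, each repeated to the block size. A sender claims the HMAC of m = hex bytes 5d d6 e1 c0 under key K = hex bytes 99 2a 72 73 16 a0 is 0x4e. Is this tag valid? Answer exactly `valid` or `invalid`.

valid

Key hex bytes 99 2a 72 73 16 a0 is 6 bytes ≤ B = 7; zero-pad to 7 bytes: K' = 99 2a 72 73 16 a0 00.
K' ⊕ ipad = af 1c 44 45 20 96 36; K' ⊕ opad = c5 76 2e 2f 4a fc 5c.
Inner hash: sum = 175+28+68+69+32+150+54+93+214+225+192 = 1300; mod 256 = 20 → 14.
Outer hash (recomputed tag): sum = 197+118+46+47+74+252+92+20 = 846; mod 256 = 78 → 4e.
Recomputed tag = 4e; claimed = 4e → match.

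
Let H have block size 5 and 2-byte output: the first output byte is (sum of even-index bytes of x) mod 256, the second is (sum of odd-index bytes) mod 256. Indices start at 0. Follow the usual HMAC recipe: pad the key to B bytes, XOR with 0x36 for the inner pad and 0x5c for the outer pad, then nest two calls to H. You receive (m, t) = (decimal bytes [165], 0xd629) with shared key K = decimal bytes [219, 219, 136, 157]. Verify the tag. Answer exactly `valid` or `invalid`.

invalid

Key decimal bytes [219, 219, 136, 157] = db db 88 9d is 4 bytes ≤ B = 5; zero-pad to 5 bytes: K' = db db 88 9d 00.
K' ⊕ ipad = ed ed be ab 36; K' ⊕ opad = 87 87 d4 c1 5c.
Inner hash: even-index sum = 481 mod 256 = 225; odd-index sum = 573 mod 256 = 61 → e1 3d.
Outer hash (recomputed tag): even-index sum = 500 mod 256 = 244; odd-index sum = 553 mod 256 = 41 → f4 29.
Recomputed tag = f429; claimed = d629 → mismatch.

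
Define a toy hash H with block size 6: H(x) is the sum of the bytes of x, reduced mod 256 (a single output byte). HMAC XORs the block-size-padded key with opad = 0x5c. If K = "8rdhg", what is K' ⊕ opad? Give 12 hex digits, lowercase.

Key "8rdhg" = 38 72 64 68 67 is 5 bytes ≤ B = 6; zero-pad to 6 bytes: K' = 38 72 64 68 67 00.
XOR each byte with 0x5c: 38⊕5c=64, 72⊕5c=2e, 64⊕5c=38, 68⊕5c=34, 67⊕5c=3b, 00⊕5c=5c.

642e38343b5c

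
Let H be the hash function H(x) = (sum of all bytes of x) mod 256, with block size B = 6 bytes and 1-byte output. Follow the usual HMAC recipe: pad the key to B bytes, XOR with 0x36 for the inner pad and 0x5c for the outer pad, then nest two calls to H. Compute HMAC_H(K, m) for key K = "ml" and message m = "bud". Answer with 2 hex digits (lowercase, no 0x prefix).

Key "ml" = 6d 6c is 2 bytes ≤ B = 6; zero-pad to 6 bytes: K' = 6d 6c 00 00 00 00.
K' ⊕ ipad = 5b 5a 36 36 36 36.  K' ⊕ opad = 31 30 5c 5c 5c 5c.
Inner input = (K'⊕ipad) ∥ m = 5b 5a 36 36 36 36 ∥ 62 75 64.
Inner hash: sum = 91+90+54+54+54+54+98+117+100 = 712; mod 256 = 200 → c8.
Outer input = (K'⊕opad) ∥ inner = 31 30 5c 5c 5c 5c ∥ c8.
Outer hash (tag): sum = 49+48+92+92+92+92+200 = 665; mod 256 = 153 → 99.

99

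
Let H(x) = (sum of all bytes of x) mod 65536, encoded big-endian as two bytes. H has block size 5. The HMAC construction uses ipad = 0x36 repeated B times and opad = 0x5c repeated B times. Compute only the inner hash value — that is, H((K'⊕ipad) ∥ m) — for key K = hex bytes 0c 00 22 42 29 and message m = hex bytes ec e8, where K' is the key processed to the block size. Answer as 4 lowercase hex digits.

02eb

Key hex bytes 0c 00 22 42 29 is exactly B = 5 bytes: K' = 0c 00 22 42 29.
K' ⊕ ipad = 3a 36 14 74 1f.
Inner input = 3a 36 14 74 1f ∥ ec e8.
Inner hash: sum = 58+54+20+116+31+236+232 = 747 → 02 eb.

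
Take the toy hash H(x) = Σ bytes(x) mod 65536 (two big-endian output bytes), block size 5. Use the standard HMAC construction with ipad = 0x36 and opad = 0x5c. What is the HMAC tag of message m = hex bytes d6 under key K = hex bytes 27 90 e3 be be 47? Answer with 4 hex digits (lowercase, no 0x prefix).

Key hex bytes 27 90 e3 be be 47 is 6 bytes > B = 5, so hash it first: H(key) = 03 5d, then zero-pad to 5 bytes: K' = 03 5d 00 00 00.
K' ⊕ ipad = 35 6b 36 36 36.  K' ⊕ opad = 5f 01 5c 5c 5c.
Inner input = (K'⊕ipad) ∥ m = 35 6b 36 36 36 ∥ d6.
Inner hash: sum = 53+107+54+54+54+214 = 536 → 02 18.
Outer input = (K'⊕opad) ∥ inner = 5f 01 5c 5c 5c ∥ 02 18.
Outer hash (tag): sum = 95+1+92+92+92+2+24 = 398 → 01 8e.

018e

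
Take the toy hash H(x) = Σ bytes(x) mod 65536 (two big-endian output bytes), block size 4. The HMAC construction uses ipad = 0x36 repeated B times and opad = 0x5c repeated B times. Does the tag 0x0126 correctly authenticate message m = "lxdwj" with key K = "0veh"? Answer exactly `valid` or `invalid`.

Key "0veh" = 30 76 65 68 is exactly B = 4 bytes: K' = 30 76 65 68.
K' ⊕ ipad = 06 40 53 5e; K' ⊕ opad = 6c 2a 39 34.
Inner hash: sum = 6+64+83+94+108+120+100+119+106 = 800 → 03 20.
Outer hash (recomputed tag): sum = 108+42+57+52+3+32 = 294 → 01 26.
Recomputed tag = 0126; claimed = 0126 → match.

valid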